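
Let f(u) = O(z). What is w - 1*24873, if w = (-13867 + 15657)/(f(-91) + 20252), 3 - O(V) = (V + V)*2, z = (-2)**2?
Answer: -503402857/20239 ≈ -24873.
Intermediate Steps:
z = 4
O(V) = 3 - 4*V (O(V) = 3 - (V + V)*2 = 3 - 2*V*2 = 3 - 4*V)
f(u) = -13 (f(u) = 3 - 4*4 = 3 - 16 = -13)
w = 1790/20239 (w = (-13867 + 15657)/(-13 + 20252) = 1790/20239 ≈ 0.088443)
w - 1*24873 = 1790/20239 - 1*24873 = 1790/20239 - 24873 = -503402857/20239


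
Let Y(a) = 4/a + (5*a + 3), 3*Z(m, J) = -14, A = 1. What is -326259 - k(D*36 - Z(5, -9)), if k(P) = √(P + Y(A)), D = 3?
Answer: -326259 - √1122/3 ≈ -3.2627e+5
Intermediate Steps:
Z(m, J) = -14/3 (Z(m, J) = (⅓)*(-14) = -14/3)
Y(a) = 3 + 4/a + 5*a (Y(a) = 4/a + (3 + 5*a) = 3 + 4/a + 5*a)
k(P) = √(12 + P) (k(P) = √(P + (3 + 4/1 + 5*1)) = √(P + (3 + 4*1 + 5)) = √(P + (3 + 4 + 5)) = √(P + 12) = √(12 + P))
-326259 - k(D*36 - Z(5, -9)) = -326259 - √(12 + (3*36 - 1*(-14/3))) = -326259 - √(12 + (108 + 14/3)) = -326259 - √(12 + 338/3) = -326259 - √(374/3) = -326259 - √1122/3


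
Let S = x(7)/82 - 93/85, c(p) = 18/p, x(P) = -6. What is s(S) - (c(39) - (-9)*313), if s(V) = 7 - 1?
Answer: -36549/13 ≈ -2811.5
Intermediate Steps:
S = -4068/3485 (S = -6/82 - 93/85 = -6*1/82 - 93*1/85 = -3/41 - 93/85 = -4068/3485 ≈ -1.1673)
s(V) = 6
s(S) - (c(39) - (-9)*313) = 6 - (18/39 - (-9)*313) = 6 - (18*(1/39) - 1*(-2817)) = 6 - (6/13 + 2817) = 6 - 1*36627/13 = 6 - 36627/13 = -36549/13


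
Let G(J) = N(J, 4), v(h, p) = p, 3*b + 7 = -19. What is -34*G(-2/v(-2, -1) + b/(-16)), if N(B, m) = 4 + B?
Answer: -2669/12 ≈ -222.42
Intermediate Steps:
b = -26/3 (b = -7/3 + (⅓)*(-19) = -7/3 - 19/3 = -26/3 ≈ -8.6667)
G(J) = 4 + J
-34*G(-2/v(-2, -1) + b/(-16)) = -34*(4 + (-2/(-1) - 26/3/(-16))) = -34*(4 + (-2*(-1) - 26/3*(-1/16))) = -34*(4 + (2 + 13/24)) = -34*(4 + 61/24) = -34*157/24 = -2669/12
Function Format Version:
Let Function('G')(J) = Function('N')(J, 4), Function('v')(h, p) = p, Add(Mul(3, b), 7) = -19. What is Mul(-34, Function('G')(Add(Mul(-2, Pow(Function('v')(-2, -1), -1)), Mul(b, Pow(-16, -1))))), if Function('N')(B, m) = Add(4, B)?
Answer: Rational(-2669, 12) ≈ -222.42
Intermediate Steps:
b = Rational(-26, 3) (b = Add(Rational(-7, 3), Mul(Rational(1, 3), -19)) = Add(Rational(-7, 3), Rational(-19, 3)) = Rational(-26, 3) ≈ -8.6667)
Function('G')(J) = Add(4, J)
Mul(-34, Function('G')(Add(Mul(-2, Pow(Function('v')(-2, -1), -1)), Mul(b, Pow(-16, -1))))) = Mul(-34, Add(4, Add(Mul(-2, Pow(-1, -1)), Mul(Rational(-26, 3), Pow(-16, -1))))) = Mul(-34, Add(4, Add(Mul(-2, -1), Mul(Rational(-26, 3), Rational(-1, 16))))) = Mul(-34, Add(4, Add(2, Rational(13, 24)))) = Mul(-34, Add(4, Rational(61, 24))) = Mul(-34, Rational(157, 24)) = Rational(-2669, 12)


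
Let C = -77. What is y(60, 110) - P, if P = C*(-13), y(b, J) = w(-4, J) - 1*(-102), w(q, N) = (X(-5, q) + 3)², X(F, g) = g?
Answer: -898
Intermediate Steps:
w(q, N) = (3 + q)² (w(q, N) = (q + 3)² = (3 + q)²)
y(b, J) = 103 (y(b, J) = (3 - 4)² - 1*(-102) = (-1)² + 102 = 1 + 102 = 103)
P = 1001 (P = -77*(-13) = 1001)
y(60, 110) - P = 103 - 1*1001 = 103 - 1001 = -898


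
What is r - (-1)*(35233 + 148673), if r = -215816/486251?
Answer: 89424260590/486251 ≈ 1.8391e+5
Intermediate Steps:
r = -215816/486251 (r = -215816*1/486251 = -215816/486251 ≈ -0.44384)
r - (-1)*(35233 + 148673) = -215816/486251 - (-1)*(35233 + 148673) = -215816/486251 - (-1)*183906 = -215816/486251 - 1*(-183906) = -215816/486251 + 183906 = 89424260590/486251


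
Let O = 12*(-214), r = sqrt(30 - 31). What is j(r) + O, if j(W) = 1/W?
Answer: -2568 - I ≈ -2568.0 - 1.0*I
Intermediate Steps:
r = I (r = sqrt(-1) = I ≈ 1.0*I)
O = -2568
j(r) + O = 1/I - 2568 = -I - 2568 = -2568 - I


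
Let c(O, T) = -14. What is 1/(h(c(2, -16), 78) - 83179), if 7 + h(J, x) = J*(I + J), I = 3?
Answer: -1/83032 ≈ -1.2044e-5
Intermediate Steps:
h(J, x) = -7 + J*(3 + J)
1/(h(c(2, -16), 78) - 83179) = 1/((-7 + (-14)² + 3*(-14)) - 83179) = 1/((-7 + 196 - 42) - 83179) = 1/(147 - 83179) = 1/(-83032) = -1/83032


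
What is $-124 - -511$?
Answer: $387$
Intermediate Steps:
$-124 - -511 = -124 + 511 = 387$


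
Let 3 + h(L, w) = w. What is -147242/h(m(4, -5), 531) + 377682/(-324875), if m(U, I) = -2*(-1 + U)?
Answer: -24017330423/85767000 ≈ -280.03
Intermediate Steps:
m(U, I) = 2 - 2*U
h(L, w) = -3 + w
-147242/h(m(4, -5), 531) + 377682/(-324875) = -147242/(-3 + 531) + 377682/(-324875) = -147242/528 + 377682*(-1/324875) = -147242*1/528 - 377682/324875 = -73621/264 - 377682/324875 = -24017330423/85767000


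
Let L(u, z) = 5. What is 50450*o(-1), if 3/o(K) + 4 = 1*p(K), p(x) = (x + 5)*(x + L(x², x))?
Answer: 25225/2 ≈ 12613.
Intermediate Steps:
p(x) = (5 + x)² (p(x) = (x + 5)*(x + 5) = (5 + x)*(5 + x) = (5 + x)²)
o(K) = 3/(21 + K² + 10*K) (o(K) = 3/(-4 + 1*(25 + K² + 10*K)) = 3/(-4 + (25 + K² + 10*K)) = 3/(21 + K² + 10*K))
50450*o(-1) = 50450*(3/(21 + (-1)² + 10*(-1))) = 50450*(3/(21 + 1 - 10)) = 50450*(3/12) = 50450*(3*(1/12)) = 50450*(¼) = 25225/2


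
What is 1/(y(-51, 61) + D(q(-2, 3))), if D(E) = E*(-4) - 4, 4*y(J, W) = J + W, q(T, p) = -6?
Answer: 2/45 ≈ 0.044444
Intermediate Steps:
y(J, W) = J/4 + W/4 (y(J, W) = (J + W)/4 = J/4 + W/4)
D(E) = -4 - 4*E (D(E) = -4*E - 4 = -4 - 4*E)
1/(y(-51, 61) + D(q(-2, 3))) = 1/(((¼)*(-51) + (¼)*61) + (-4 - 4*(-6))) = 1/((-51/4 + 61/4) + (-4 + 24)) = 1/(5/2 + 20) = 1/(45/2) = 2/45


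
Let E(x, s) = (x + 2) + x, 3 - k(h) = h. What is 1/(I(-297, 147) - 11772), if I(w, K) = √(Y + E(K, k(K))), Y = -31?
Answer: -11772/138579719 - √265/138579719 ≈ -8.5065e-5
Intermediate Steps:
k(h) = 3 - h
E(x, s) = 2 + 2*x (E(x, s) = (2 + x) + x = 2 + 2*x)
I(w, K) = √(-29 + 2*K) (I(w, K) = √(-31 + (2 + 2*K)) = √(-29 + 2*K))
1/(I(-297, 147) - 11772) = 1/(√(-29 + 2*147) - 11772) = 1/(√(-29 + 294) - 11772) = 1/(√265 - 11772) = 1/(-11772 + √265)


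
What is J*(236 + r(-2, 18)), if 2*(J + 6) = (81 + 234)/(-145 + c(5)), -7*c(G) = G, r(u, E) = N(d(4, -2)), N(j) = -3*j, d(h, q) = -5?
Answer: -241713/136 ≈ -1777.3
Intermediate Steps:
r(u, E) = 15 (r(u, E) = -3*(-5) = 15)
c(G) = -G/7
J = -963/136 (J = -6 + ((81 + 234)/(-145 - ⅐*5))/2 = -6 + (315/(-145 - 5/7))/2 = -6 + (315/(-1020/7))/2 = -6 + (315*(-7/1020))/2 = -6 + (½)*(-147/68) = -6 - 147/136 = -963/136 ≈ -7.0809)
J*(236 + r(-2, 18)) = -963*(236 + 15)/136 = -963/136*251 = -241713/136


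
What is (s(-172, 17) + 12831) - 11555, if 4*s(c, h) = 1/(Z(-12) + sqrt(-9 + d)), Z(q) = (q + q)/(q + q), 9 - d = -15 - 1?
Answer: 25521/20 ≈ 1276.1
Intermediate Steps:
d = 25 (d = 9 - (-15 - 1) = 9 - 1*(-16) = 9 + 16 = 25)
Z(q) = 1 (Z(q) = (2*q)/((2*q)) = (2*q)*(1/(2*q)) = 1)
s(c, h) = 1/20 (s(c, h) = 1/(4*(1 + sqrt(-9 + 25))) = 1/(4*(1 + sqrt(16))) = 1/(4*(1 + 4)) = (1/4)/5 = (1/4)*(1/5) = 1/20)
(s(-172, 17) + 12831) - 11555 = (1/20 + 12831) - 11555 = 256621/20 - 11555 = 25521/20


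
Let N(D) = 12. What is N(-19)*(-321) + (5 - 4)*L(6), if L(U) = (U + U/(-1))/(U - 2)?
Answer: -3852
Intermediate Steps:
L(U) = 0 (L(U) = (U + U*(-1))/(-2 + U) = (U - U)/(-2 + U) = 0/(-2 + U) = 0)
N(-19)*(-321) + (5 - 4)*L(6) = 12*(-321) + (5 - 4)*0 = -3852 + 1*0 = -3852 + 0 = -3852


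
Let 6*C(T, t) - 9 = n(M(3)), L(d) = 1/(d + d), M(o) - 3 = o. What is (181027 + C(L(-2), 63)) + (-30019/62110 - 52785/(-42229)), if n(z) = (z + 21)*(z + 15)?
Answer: 475059237906369/2622843190 ≈ 1.8112e+5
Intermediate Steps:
M(o) = 3 + o
L(d) = 1/(2*d)
n(z) = (15 + z)*(21 + z) (n(z) = (21 + z)*(15 + z) = (15 + z)*(21 + z))
C(T, t) = 96 (C(T, t) = 3/2 + (315 + (3 + 3)**2 + 36*(3 + 3))/6 = 3/2 + (315 + 6**2 + 36*6)/6 = 3/2 + (315 + 36 + 216)/6 = 3/2 + (1/6)*567 = 3/2 + 189/2 = 96)
(181027 + C(L(-2), 63)) + (-30019/62110 - 52785/(-42229)) = (181027 + 96) + (-30019/62110 - 52785/(-42229)) = 181123 + (-30019*1/62110 - 52785*(-1/42229)) = 181123 + (-30019/62110 + 52785/42229) = 181123 + 2010803999/2622843190 = 475059237906369/2622843190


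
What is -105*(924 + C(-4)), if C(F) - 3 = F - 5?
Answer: -96390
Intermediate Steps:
C(F) = -2 + F (C(F) = 3 + (F - 5) = 3 + (-5 + F) = -2 + F)
-105*(924 + C(-4)) = -105*(924 + (-2 - 4)) = -105*(924 - 6) = -105*918 = -96390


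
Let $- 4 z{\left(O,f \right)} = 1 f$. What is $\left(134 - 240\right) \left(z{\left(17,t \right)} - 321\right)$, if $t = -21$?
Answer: $\frac{66939}{2} \approx 33470.0$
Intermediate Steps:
$z{\left(O,f \right)} = - \frac{f}{4}$ ($z{\left(O,f \right)} = - \frac{1 f}{4} = - \frac{f}{4}$)
$\left(134 - 240\right) \left(z{\left(17,t \right)} - 321\right) = \left(134 - 240\right) \left(\left(- \frac{1}{4}\right) \left(-21\right) - 321\right) = - 106 \left(\frac{21}{4} - 321\right) = \left(-106\right) \left(- \frac{1263}{4}\right) = \frac{66939}{2}$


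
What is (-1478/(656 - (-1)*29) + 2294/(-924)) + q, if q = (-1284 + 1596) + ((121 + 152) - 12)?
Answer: 179868779/316470 ≈ 568.36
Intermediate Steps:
q = 573 (q = 312 + (273 - 12) = 312 + 261 = 573)
(-1478/(656 - (-1)*29) + 2294/(-924)) + q = (-1478/(656 - (-1)*29) + 2294/(-924)) + 573 = (-1478/(656 - 1*(-29)) + 2294*(-1/924)) + 573 = (-1478/(656 + 29) - 1147/462) + 573 = (-1478/685 - 1147/462) + 573 = -1468531/316470 + 573 = 179868779/316470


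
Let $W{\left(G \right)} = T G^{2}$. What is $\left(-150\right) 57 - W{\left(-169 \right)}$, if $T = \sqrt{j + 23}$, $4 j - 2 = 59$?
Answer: $-8550 - \frac{85683 \sqrt{17}}{2} \approx -1.8519 \cdot 10^{5}$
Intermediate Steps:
$j = \frac{61}{4}$ ($j = \frac{1}{2} + \frac{1}{4} \cdot 59 = \frac{1}{2} + \frac{59}{4} = \frac{61}{4} \approx 15.25$)
$T = \frac{3 \sqrt{17}}{2}$ ($T = \sqrt{\frac{61}{4} + 23} = \sqrt{\frac{153}{4}} = \frac{3 \sqrt{17}}{2} \approx 6.1847$)
$W{\left(G \right)} = \frac{3 \sqrt{17} G^{2}}{2}$ ($W{\left(G \right)} = \frac{3 \sqrt{17}}{2} G^{2} = \frac{3 \sqrt{17} G^{2}}{2}$)
$\left(-150\right) 57 - W{\left(-169 \right)} = \left(-150\right) 57 - \frac{3 \sqrt{17} \left(-169\right)^{2}}{2} = -8550 - \frac{3}{2} \sqrt{17} \cdot 28561 = -8550 - \frac{85683 \sqrt{17}}{2}$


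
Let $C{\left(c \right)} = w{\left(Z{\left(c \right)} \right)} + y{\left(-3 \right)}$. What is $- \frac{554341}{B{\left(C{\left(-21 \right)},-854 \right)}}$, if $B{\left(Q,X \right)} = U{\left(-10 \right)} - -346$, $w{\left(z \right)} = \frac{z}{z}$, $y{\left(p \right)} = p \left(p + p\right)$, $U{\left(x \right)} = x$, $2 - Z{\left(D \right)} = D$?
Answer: $- \frac{554341}{336} \approx -1649.8$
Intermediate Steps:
$Z{\left(D \right)} = 2 - D$
$y{\left(p \right)} = 2 p^{2}$ ($y{\left(p \right)} = p 2 p = 2 p^{2}$)
$w{\left(z \right)} = 1$
$C{\left(c \right)} = 19$ ($C{\left(c \right)} = 1 + 2 \left(-3\right)^{2} = 1 + 2 \cdot 9 = 1 + 18 = 19$)
$B{\left(Q,X \right)} = 336$ ($B{\left(Q,X \right)} = -10 - -346 = -10 + 346 = 336$)
$- \frac{554341}{B{\left(C{\left(-21 \right)},-854 \right)}} = - \frac{554341}{336}$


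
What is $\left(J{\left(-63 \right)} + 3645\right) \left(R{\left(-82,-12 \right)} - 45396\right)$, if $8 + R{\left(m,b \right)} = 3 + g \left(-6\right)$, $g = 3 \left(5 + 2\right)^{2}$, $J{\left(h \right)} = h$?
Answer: $-165785706$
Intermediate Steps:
$g = 147$ ($g = 3 \cdot 7^{2} = 3 \cdot 49 = 147$)
$R{\left(m,b \right)} = -887$ ($R{\left(m,b \right)} = -8 + \left(3 + 147 \left(-6\right)\right) = -8 + \left(3 - 882\right) = -8 - 879 = -887$)
$\left(J{\left(-63 \right)} + 3645\right) \left(R{\left(-82,-12 \right)} - 45396\right) = \left(-63 + 3645\right) \left(-887 - 45396\right) = 3582 \left(-46283\right) = -165785706$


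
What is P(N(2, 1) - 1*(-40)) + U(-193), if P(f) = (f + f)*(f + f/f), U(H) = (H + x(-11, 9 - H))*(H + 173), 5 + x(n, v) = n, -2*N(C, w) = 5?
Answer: 14135/2 ≈ 7067.5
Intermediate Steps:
N(C, w) = -5/2 (N(C, w) = -½*5 = -5/2)
x(n, v) = -5 + n
U(H) = (-16 + H)*(173 + H) (U(H) = (H + (-5 - 11))*(H + 173) = (H - 16)*(173 + H) = (-16 + H)*(173 + H))
P(f) = 2*f*(1 + f) (P(f) = (2*f)*(f + 1) = (2*f)*(1 + f) = 2*f*(1 + f))
P(N(2, 1) - 1*(-40)) + U(-193) = 2*(-5/2 - 1*(-40))*(1 + (-5/2 - 1*(-40))) + (-2768 + (-193)² + 157*(-193)) = 2*(-5/2 + 40)*(1 + (-5/2 + 40)) + (-2768 + 37249 - 30301) = 2*(75/2)*(1 + 75/2) + 4180 = 2*(75/2)*(77/2) + 4180 = 5775/2 + 4180 = 14135/2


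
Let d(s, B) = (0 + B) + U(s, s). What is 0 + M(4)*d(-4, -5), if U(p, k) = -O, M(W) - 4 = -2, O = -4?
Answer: -2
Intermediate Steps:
M(W) = 2 (M(W) = 4 - 2 = 2)
U(p, k) = 4 (U(p, k) = -1*(-4) = 4)
d(s, B) = 4 + B (d(s, B) = (0 + B) + 4 = B + 4 = 4 + B)
0 + M(4)*d(-4, -5) = 0 + 2*(4 - 5) = 0 + 2*(-1) = 0 - 2 = -2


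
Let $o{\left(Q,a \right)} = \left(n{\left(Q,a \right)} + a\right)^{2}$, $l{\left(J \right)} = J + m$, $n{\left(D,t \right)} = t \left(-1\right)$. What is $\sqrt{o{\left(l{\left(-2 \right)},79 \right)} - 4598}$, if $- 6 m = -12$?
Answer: $11 i \sqrt{38} \approx 67.809 i$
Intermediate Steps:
$m = 2$ ($m = \left(- \frac{1}{6}\right) \left(-12\right) = 2$)
$n{\left(D,t \right)} = - t$
$l{\left(J \right)} = 2 + J$ ($l{\left(J \right)} = J + 2 = 2 + J$)
$o{\left(Q,a \right)} = 0$ ($o{\left(Q,a \right)} = \left(- a + a\right)^{2} = 0^{2} = 0$)
$\sqrt{o{\left(l{\left(-2 \right)},79 \right)} - 4598} = \sqrt{0 - 4598} = \sqrt{-4598} = 11 i \sqrt{38}$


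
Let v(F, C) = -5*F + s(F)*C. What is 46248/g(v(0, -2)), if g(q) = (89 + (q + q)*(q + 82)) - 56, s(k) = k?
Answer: 15416/11 ≈ 1401.5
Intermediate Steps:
v(F, C) = -5*F + C*F (v(F, C) = -5*F + F*C = -5*F + C*F)
g(q) = 33 + 2*q*(82 + q) (g(q) = (89 + (2*q)*(82 + q)) - 56 = (89 + 2*q*(82 + q)) - 56 = 33 + 2*q*(82 + q))
46248/g(v(0, -2)) = 46248/(33 + 2*(0*(-5 - 2))² + 164*(0*(-5 - 2))) = 46248/(33 + 2*(0*(-7))² + 164*(0*(-7))) = 46248/(33 + 2*0² + 164*0) = 46248/(33 + 2*0 + 0) = 46248/(33 + 0 + 0) = 46248/33 = 46248*(1/33) = 15416/11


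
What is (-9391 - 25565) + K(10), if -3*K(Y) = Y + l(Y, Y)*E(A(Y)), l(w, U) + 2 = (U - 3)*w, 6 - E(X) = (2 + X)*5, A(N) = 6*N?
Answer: -84206/3 ≈ -28069.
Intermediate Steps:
E(X) = -4 - 5*X (E(X) = 6 - (2 + X)*5 = 6 - (10 + 5*X) = 6 + (-10 - 5*X) = -4 - 5*X)
l(w, U) = -2 + w*(-3 + U) (l(w, U) = -2 + (U - 3)*w = -2 + (-3 + U)*w = -2 + w*(-3 + U))
K(Y) = -Y/3 - (-4 - 30*Y)*(-2 + Y**2 - 3*Y)/3 (K(Y) = -(Y + (-2 - 3*Y + Y*Y)*(-4 - 30*Y))/3 = -(Y + (-2 - 3*Y + Y**2)*(-4 - 30*Y))/3 = -(Y + (-2 + Y**2 - 3*Y)*(-4 - 30*Y))/3 = -(Y + (-4 - 30*Y)*(-2 + Y**2 - 3*Y))/3 = -Y/3 - (-4 - 30*Y)*(-2 + Y**2 - 3*Y)/3)
(-9391 - 25565) + K(10) = (-9391 - 25565) + (-8/3 + 10*10**3 - 86/3*10**2 - 73/3*10) = -34956 + (-8/3 + 10*1000 - 86/3*100 - 730/3) = -34956 + (-8/3 + 10000 - 8600/3 - 730/3) = -34956 + 20662/3 = -84206/3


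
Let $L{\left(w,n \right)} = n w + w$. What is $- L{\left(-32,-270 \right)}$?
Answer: $-8608$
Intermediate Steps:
$L{\left(w,n \right)} = w + n w$
$- L{\left(-32,-270 \right)} = - \left(-32\right) \left(1 - 270\right) = - \left(-32\right) \left(-269\right) = \left(-1\right) 8608 = -8608$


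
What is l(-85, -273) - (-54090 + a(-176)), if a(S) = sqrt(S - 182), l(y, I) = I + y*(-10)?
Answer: 54667 - I*sqrt(358) ≈ 54667.0 - 18.921*I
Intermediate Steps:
l(y, I) = I - 10*y
a(S) = sqrt(-182 + S)
l(-85, -273) - (-54090 + a(-176)) = (-273 - 10*(-85)) - (-54090 + sqrt(-182 - 176)) = (-273 + 850) - (-54090 + sqrt(-358)) = 577 - (-54090 + I*sqrt(358)) = 577 + (54090 - I*sqrt(358)) = 54667 - I*sqrt(358)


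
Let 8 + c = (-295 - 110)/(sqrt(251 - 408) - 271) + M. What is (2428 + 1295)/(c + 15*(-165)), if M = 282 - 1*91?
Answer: -69734628167/42902974553 - 167535*I*sqrt(157)/42902974553 ≈ -1.6254 - 4.8929e-5*I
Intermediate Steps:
M = 191 (M = 282 - 91 = 191)
c = 183 - 405/(-271 + I*sqrt(157)) (c = -8 + ((-295 - 110)/(sqrt(251 - 408) - 271) + 191) = -8 + (-405/(sqrt(-157) - 271) + 191) = -8 + (-405/(I*sqrt(157) - 271) + 191) = -8 + (-405/(-271 + I*sqrt(157)) + 191) = -8 + (191 - 405/(-271 + I*sqrt(157))) = 183 - 405/(-271 + I*sqrt(157)) ≈ 184.49 + 0.068951*I)
(2428 + 1295)/(c + 15*(-165)) = (2428 + 1295)/((13578189/73598 + 405*I*sqrt(157)/73598) + 15*(-165)) = 3723/((13578189/73598 + 405*I*sqrt(157)/73598) - 2475) = 3723/(-168576861/73598 + 405*I*sqrt(157)/73598)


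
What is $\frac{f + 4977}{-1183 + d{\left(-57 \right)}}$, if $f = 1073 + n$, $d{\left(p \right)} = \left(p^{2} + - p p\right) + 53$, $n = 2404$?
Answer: $- \frac{4227}{565} \approx -7.4814$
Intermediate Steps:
$d{\left(p \right)} = 53$ ($d{\left(p \right)} = \left(p^{2} - p^{2}\right) + 53 = 0 + 53 = 53$)
$f = 3477$ ($f = 1073 + 2404 = 3477$)
$\frac{f + 4977}{-1183 + d{\left(-57 \right)}} = \frac{3477 + 4977}{-1183 + 53} = \frac{8454}{-1130} = 8454 \left(- \frac{1}{1130}\right) = - \frac{4227}{565}$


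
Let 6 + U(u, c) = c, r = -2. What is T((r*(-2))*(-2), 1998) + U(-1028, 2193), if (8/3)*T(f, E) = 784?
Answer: 2481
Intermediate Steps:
U(u, c) = -6 + c
T(f, E) = 294 (T(f, E) = (3/8)*784 = 294)
T((r*(-2))*(-2), 1998) + U(-1028, 2193) = 294 + (-6 + 2193) = 294 + 2187 = 2481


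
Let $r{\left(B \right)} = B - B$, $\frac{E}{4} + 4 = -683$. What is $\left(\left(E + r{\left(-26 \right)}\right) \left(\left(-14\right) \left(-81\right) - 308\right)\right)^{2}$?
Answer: $5152209943104$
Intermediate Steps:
$E = -2748$ ($E = -16 + 4 \left(-683\right) = -16 - 2732 = -2748$)
$r{\left(B \right)} = 0$
$\left(\left(E + r{\left(-26 \right)}\right) \left(\left(-14\right) \left(-81\right) - 308\right)\right)^{2} = \left(\left(-2748 + 0\right) \left(\left(-14\right) \left(-81\right) - 308\right)\right)^{2} = \left(- 2748 \left(1134 - 308\right)\right)^{2} = \left(\left(-2748\right) 826\right)^{2} = \left(-2269848\right)^{2} = 5152209943104$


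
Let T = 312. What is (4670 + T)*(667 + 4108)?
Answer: 23789050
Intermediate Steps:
(4670 + T)*(667 + 4108) = (4670 + 312)*(667 + 4108) = 4982*4775 = 23789050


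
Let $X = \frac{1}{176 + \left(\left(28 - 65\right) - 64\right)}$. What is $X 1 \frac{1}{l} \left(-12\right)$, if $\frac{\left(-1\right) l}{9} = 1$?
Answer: $\frac{4}{225} \approx 0.017778$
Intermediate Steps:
$l = -9$ ($l = \left(-9\right) 1 = -9$)
$X = \frac{1}{75}$ ($X = \frac{1}{176 - 101} = \frac{1}{75} \approx 0.013333$)
$X 1 \frac{1}{l} \left(-12\right) = \frac{1 \frac{1}{-9} \left(-12\right)}{75} = \frac{1 \left(- \frac{1}{9}\right) \left(-12\right)}{75} = \frac{\left(- \frac{1}{9}\right) \left(-12\right)}{75} = \frac{1}{75} \cdot \frac{4}{3} = \frac{4}{225}$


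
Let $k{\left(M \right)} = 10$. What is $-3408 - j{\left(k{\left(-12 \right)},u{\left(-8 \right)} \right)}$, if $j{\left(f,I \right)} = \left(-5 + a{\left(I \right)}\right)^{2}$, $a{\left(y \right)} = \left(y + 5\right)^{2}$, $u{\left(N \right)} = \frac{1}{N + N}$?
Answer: $- \frac{247958209}{65536} \approx -3783.5$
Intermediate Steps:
$u{\left(N \right)} = \frac{1}{2 N}$
$a{\left(y \right)} = \left(5 + y\right)^{2}$
$j{\left(f,I \right)} = \left(-5 + \left(5 + I\right)^{2}\right)^{2}$
$-3408 - j{\left(k{\left(-12 \right)},u{\left(-8 \right)} \right)} = -3408 - \left(-5 + \left(5 + \frac{1}{2 \left(-8\right)}\right)^{2}\right)^{2} = -3408 - \left(-5 + \left(5 + \frac{1}{2} \left(- \frac{1}{8}\right)\right)^{2}\right)^{2} = -3408 - \left(-5 + \left(5 - \frac{1}{16}\right)^{2}\right)^{2} = -3408 - \left(-5 + \left(\frac{79}{16}\right)^{2}\right)^{2} = -3408 - \left(-5 + \frac{6241}{256}\right)^{2} = -3408 - \left(\frac{4961}{256}\right)^{2} = -3408 - \frac{24611521}{65536} = - \frac{247958209}{65536}$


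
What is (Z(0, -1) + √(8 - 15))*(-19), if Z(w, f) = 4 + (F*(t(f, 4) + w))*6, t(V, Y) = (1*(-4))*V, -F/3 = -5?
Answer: -6916 - 19*I*√7 ≈ -6916.0 - 50.269*I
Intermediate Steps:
F = 15 (F = -3*(-5) = 15)
t(V, Y) = -4*V
Z(w, f) = 4 - 360*f + 90*w (Z(w, f) = 4 + (15*(-4*f + w))*6 = 4 + (15*(w - 4*f))*6 = 4 + (-60*f + 15*w)*6 = 4 + (-360*f + 90*w) = 4 - 360*f + 90*w)
(Z(0, -1) + √(8 - 15))*(-19) = ((4 - 360*(-1) + 90*0) + √(8 - 15))*(-19) = ((4 + 360 + 0) + √(-7))*(-19) = (364 + I*√7)*(-19) = -6916 - 19*I*√7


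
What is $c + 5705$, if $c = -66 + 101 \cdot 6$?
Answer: $6245$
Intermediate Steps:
$c = 540$ ($c = -66 + 606 = 540$)
$c + 5705 = 540 + 5705 = 6245$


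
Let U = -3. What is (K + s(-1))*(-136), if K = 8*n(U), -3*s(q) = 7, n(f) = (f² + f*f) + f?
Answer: -48008/3 ≈ -16003.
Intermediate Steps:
n(f) = f + 2*f² (n(f) = (f² + f²) + f = 2*f² + f = f + 2*f²)
s(q) = -7/3 (s(q) = -⅓*7 = -7/3)
K = 120 (K = 8*(-3*(1 + 2*(-3))) = 8*(-3*(1 - 6)) = 8*(-3*(-5)) = 8*15 = 120)
(K + s(-1))*(-136) = (120 - 7/3)*(-136) = (353/3)*(-136) = -48008/3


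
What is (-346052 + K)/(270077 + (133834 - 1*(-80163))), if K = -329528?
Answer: -337790/242037 ≈ -1.3956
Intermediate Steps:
(-346052 + K)/(270077 + (133834 - 1*(-80163))) = (-346052 - 329528)/(270077 + (133834 - 1*(-80163))) = -675580/(270077 + (133834 + 80163)) = -675580/(270077 + 213997) = -675580/484074 = -675580*1/484074 = -337790/242037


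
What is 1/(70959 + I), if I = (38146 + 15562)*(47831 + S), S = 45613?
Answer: 1/5018761311 ≈ 1.9925e-10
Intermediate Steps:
I = 5018690352 (I = (38146 + 15562)*(47831 + 45613) = 53708*93444 = 5018690352)
1/(70959 + I) = 1/(70959 + 5018690352) = 1/5018761311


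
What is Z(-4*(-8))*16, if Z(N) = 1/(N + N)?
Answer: 1/4 ≈ 0.25000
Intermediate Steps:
Z(N) = 1/(2*N)
Z(-4*(-8))*16 = (1/(2*((-4*(-8)))))*16 = ((1/2)/32)*16 = ((1/2)*(1/32))*16 = (1/64)*16 = 1/4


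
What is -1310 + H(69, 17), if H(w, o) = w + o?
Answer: -1224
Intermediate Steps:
H(w, o) = o + w
-1310 + H(69, 17) = -1310 + (17 + 69) = -1310 + 86 = -1224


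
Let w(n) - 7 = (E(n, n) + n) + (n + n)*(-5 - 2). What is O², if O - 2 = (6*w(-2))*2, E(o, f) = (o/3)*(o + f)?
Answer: 184900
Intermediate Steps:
E(o, f) = o*(f + o)/3 (E(o, f) = (o*(⅓))*(f + o) = (o/3)*(f + o) = o*(f + o)/3)
w(n) = 7 - 13*n + 2*n²/3 (w(n) = 7 + ((n*(n + n)/3 + n) + (n + n)*(-5 - 2)) = 7 + ((n*(2*n)/3 + n) + (2*n)*(-7)) = 7 + ((2*n²/3 + n) - 14*n) = 7 + ((n + 2*n²/3) - 14*n) = 7 + (-13*n + 2*n²/3) = 7 - 13*n + 2*n²/3)
O = 430 (O = 2 + (6*(7 - 13*(-2) + (⅔)*(-2)²))*2 = 2 + (6*(7 + 26 + (⅔)*4))*2 = 2 + (6*(7 + 26 + 8/3))*2 = 2 + (6*(107/3))*2 = 2 + 214*2 = 2 + 428 = 430)
O² = 430² = 184900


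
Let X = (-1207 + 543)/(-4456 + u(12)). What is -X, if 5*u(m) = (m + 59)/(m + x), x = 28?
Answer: -132800/891129 ≈ -0.14902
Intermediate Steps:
u(m) = (59 + m)/(5*(28 + m)) (u(m) = ((m + 59)/(m + 28))/5 = ((59 + m)/(28 + m))/5 = (59 + m)/(5*(28 + m)))
X = 132800/891129 (X = (-1207 + 543)/(-4456 + (59 + 12)/(5*(28 + 12))) = -664/(-4456 + (⅕)*71/40) = -664/(-4456 + (⅕)*(1/40)*71) = -664/(-4456 + 71/200) = -664/(-891129/200) = -664*(-200/891129) = 132800/891129 ≈ 0.14902)
-X = -1*132800/891129 = -132800/891129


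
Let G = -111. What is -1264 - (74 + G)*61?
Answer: 993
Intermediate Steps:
-1264 - (74 + G)*61 = -1264 - (74 - 111)*61 = -1264 - (-37)*61 = -1264 - 1*(-2257) = -1264 + 2257 = 993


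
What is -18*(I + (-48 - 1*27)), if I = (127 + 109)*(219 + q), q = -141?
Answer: -329994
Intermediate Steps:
I = 18408 (I = (127 + 109)*(219 - 141) = 236*78 = 18408)
-18*(I + (-48 - 1*27)) = -18*(18408 + (-48 - 1*27)) = -18*(18408 + (-48 - 27)) = -18*(18408 - 75) = -18*18333 = -329994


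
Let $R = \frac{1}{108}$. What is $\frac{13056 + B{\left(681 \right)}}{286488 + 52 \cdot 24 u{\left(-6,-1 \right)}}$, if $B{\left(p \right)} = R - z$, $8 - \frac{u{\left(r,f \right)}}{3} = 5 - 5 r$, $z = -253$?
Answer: $\frac{1437373}{20023200} \approx 0.071785$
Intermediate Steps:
$u{\left(r,f \right)} = 9 + 15 r$ ($u{\left(r,f \right)} = 24 - 3 \left(5 - 5 r\right) = 24 + \left(-15 + 15 r\right) = 9 + 15 r$)
$R = \frac{1}{108} \approx 0.0092593$
$B{\left(p \right)} = \frac{27325}{108}$ ($B{\left(p \right)} = \frac{1}{108} - -253 = \frac{1}{108} + 253 = \frac{27325}{108}$)
$\frac{13056 + B{\left(681 \right)}}{286488 + 52 \cdot 24 u{\left(-6,-1 \right)}} = \frac{13056 + \frac{27325}{108}}{286488 + 52 \cdot 24 \left(9 + 15 \left(-6\right)\right)} = \frac{1437373}{108 \left(286488 + 1248 \left(9 - 90\right)\right)} = \frac{1437373}{108 \left(286488 + 1248 \left(-81\right)\right)} = \frac{1437373}{108 \left(286488 - 101088\right)} = \frac{1437373}{108 \cdot 185400} = \frac{1437373}{108} \cdot \frac{1}{185400} = \frac{1437373}{20023200}$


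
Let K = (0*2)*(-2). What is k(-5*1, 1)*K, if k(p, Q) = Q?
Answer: 0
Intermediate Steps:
K = 0 (K = 0*(-2) = 0)
k(-5*1, 1)*K = 1*0 = 0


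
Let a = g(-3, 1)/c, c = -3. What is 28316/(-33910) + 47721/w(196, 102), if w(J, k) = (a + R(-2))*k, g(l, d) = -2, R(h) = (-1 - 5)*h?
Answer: 790817419/21905860 ≈ 36.101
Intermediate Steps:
R(h) = -6*h
a = ⅔ (a = -2/(-3) = -2*(-⅓) = ⅔ ≈ 0.66667)
w(J, k) = 38*k/3 (w(J, k) = (⅔ - 6*(-2))*k = (⅔ + 12)*k = 38*k/3)
28316/(-33910) + 47721/w(196, 102) = 28316/(-33910) + 47721/(((38/3)*102)) = 28316*(-1/33910) + 47721/1292 = -14158/16955 + 47721*(1/1292) = -14158/16955 + 47721/1292 = 790817419/21905860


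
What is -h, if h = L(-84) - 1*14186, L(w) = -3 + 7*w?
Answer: 14777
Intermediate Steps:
h = -14777 (h = (-3 + 7*(-84)) - 1*14186 = (-3 - 588) - 14186 = -591 - 14186 = -14777)
-h = -1*(-14777) = 14777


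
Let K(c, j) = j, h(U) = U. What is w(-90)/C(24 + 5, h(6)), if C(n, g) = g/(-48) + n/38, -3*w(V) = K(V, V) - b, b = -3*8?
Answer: 3344/97 ≈ 34.474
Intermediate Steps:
b = -24
w(V) = -8 - V/3 (w(V) = -(V - 1*(-24))/3 = -(V + 24)/3 = -(24 + V)/3 = -8 - V/3)
C(n, g) = -g/48 + n/38 (C(n, g) = g*(-1/48) + n*(1/38) = -g/48 + n/38)
w(-90)/C(24 + 5, h(6)) = (-8 - ⅓*(-90))/(-1/48*6 + (24 + 5)/38) = (-8 + 30)/(-⅛ + (1/38)*29) = 22/(-⅛ + 29/38) = 22/(97/152) = 22*(152/97) = 3344/97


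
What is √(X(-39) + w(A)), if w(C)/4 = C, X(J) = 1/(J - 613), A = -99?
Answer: I*√42085459/326 ≈ 19.9*I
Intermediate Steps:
X(J) = 1/(-613 + J)
w(C) = 4*C
√(X(-39) + w(A)) = √(1/(-613 - 39) + 4*(-99)) = √(1/(-652) - 396) = √(-1/652 - 396) = √(-258193/652) = I*√42085459/326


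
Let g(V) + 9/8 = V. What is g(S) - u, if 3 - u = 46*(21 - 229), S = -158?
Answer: -77841/8 ≈ -9730.1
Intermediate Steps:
g(V) = -9/8 + V
u = 9571 (u = 3 - 46*(21 - 229) = 3 - 46*(-208) = 3 - 1*(-9568) = 3 + 9568 = 9571)
g(S) - u = (-9/8 - 158) - 1*9571 = -1273/8 - 9571 = -77841/8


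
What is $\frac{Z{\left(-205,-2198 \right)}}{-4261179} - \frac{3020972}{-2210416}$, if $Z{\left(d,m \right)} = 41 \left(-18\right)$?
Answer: $\frac{82529062391}{60378065644} \approx 1.3669$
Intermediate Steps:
$Z{\left(d,m \right)} = -738$
$\frac{Z{\left(-205,-2198 \right)}}{-4261179} - \frac{3020972}{-2210416} = - \frac{738}{-4261179} - \frac{3020972}{-2210416} = \left(-738\right) \left(- \frac{1}{4261179}\right) - - \frac{755243}{552604} = \frac{246}{1420393} + \frac{755243}{552604} = \frac{82529062391}{60378065644}$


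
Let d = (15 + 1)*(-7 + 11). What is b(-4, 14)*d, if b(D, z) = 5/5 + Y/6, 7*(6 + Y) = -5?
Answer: -160/21 ≈ -7.6190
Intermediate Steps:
Y = -47/7 (Y = -6 + (⅐)*(-5) = -6 - 5/7 = -47/7 ≈ -6.7143)
b(D, z) = -5/42 (b(D, z) = 5/5 - 47/7/6 = 5*(⅕) - 47/7*⅙ = 1 - 47/42 = -5/42)
d = 64 (d = 16*4 = 64)
b(-4, 14)*d = -5/42*64 = -160/21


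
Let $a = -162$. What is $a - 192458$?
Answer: $-192620$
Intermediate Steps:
$a - 192458 = -162 - 192458 = -192620$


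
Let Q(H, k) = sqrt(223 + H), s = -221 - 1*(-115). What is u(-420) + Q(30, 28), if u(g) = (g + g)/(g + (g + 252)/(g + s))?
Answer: 1315/657 + sqrt(253) ≈ 17.908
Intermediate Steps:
s = -106 (s = -221 + 115 = -106)
u(g) = 2*g/(g + (252 + g)/(-106 + g)) (u(g) = (g + g)/(g + (g + 252)/(g - 106)) = (2*g)/(g + (252 + g)/(-106 + g)) = 2*g/(g + (252 + g)/(-106 + g)))
u(-420) + Q(30, 28) = 2*(-420)*(-106 - 420)/(252 + (-420)**2 - 105*(-420)) + sqrt(223 + 30) = 2*(-420)*(-526)/(252 + 176400 + 44100) + sqrt(253) = 2*(-420)*(-526)/220752 + sqrt(253) = 2*(-420)*(1/220752)*(-526) + sqrt(253) = 1315/657 + sqrt(253)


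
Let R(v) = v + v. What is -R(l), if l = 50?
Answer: -100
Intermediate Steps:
R(v) = 2*v
-R(l) = -2*50 = -1*100 = -100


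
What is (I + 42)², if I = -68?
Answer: 676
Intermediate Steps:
(I + 42)² = (-68 + 42)² = (-26)² = 676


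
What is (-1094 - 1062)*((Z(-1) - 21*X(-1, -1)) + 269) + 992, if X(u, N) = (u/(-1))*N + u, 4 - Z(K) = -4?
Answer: -686772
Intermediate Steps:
Z(K) = 8 (Z(K) = 4 - 1*(-4) = 4 + 4 = 8)
X(u, N) = u - N*u (X(u, N) = (u*(-1))*N + u = (-u)*N + u = -N*u + u = u - N*u)
(-1094 - 1062)*((Z(-1) - 21*X(-1, -1)) + 269) + 992 = (-1094 - 1062)*((8 - (-21)*(1 - 1*(-1))) + 269) + 992 = -2156*((8 - (-21)*(1 + 1)) + 269) + 992 = -2156*((8 - (-21)*2) + 269) + 992 = -2156*((8 - 21*(-2)) + 269) + 992 = -2156*((8 + 42) + 269) + 992 = -2156*(50 + 269) + 992 = -2156*319 + 992 = -687764 + 992 = -686772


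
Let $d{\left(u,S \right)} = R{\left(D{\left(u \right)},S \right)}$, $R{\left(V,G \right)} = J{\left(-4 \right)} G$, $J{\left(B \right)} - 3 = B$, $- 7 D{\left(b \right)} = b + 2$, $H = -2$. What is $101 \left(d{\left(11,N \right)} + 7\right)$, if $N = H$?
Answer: $909$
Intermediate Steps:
$N = -2$
$D{\left(b \right)} = - \frac{2}{7} - \frac{b}{7}$ ($D{\left(b \right)} = - \frac{b + 2}{7} = - \frac{2 + b}{7} = - \frac{2}{7} - \frac{b}{7}$)
$J{\left(B \right)} = 3 + B$
$R{\left(V,G \right)} = - G$ ($R{\left(V,G \right)} = \left(3 - 4\right) G = - G$)
$d{\left(u,S \right)} = - S$
$101 \left(d{\left(11,N \right)} + 7\right) = 101 \left(\left(-1\right) \left(-2\right) + 7\right) = 101 \left(2 + 7\right) = 101 \cdot 9 = 909$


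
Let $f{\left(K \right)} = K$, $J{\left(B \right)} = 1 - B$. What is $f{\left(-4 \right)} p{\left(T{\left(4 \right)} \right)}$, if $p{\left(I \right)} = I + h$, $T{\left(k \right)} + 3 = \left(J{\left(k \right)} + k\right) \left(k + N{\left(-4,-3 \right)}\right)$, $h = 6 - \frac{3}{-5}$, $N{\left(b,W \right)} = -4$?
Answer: $- \frac{72}{5} \approx -14.4$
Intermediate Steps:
$h = \frac{33}{5}$ ($h = 6 - 3 \left(- \frac{1}{5}\right) = 6 - - \frac{3}{5} = 6 + \frac{3}{5} = \frac{33}{5} \approx 6.6$)
$T{\left(k \right)} = -7 + k$ ($T{\left(k \right)} = -3 + \left(\left(1 - k\right) + k\right) \left(k - 4\right) = -3 + 1 \left(-4 + k\right) = -3 + \left(-4 + k\right) = -7 + k$)
$p{\left(I \right)} = \frac{33}{5} + I$ ($p{\left(I \right)} = I + \frac{33}{5} = \frac{33}{5} + I$)
$f{\left(-4 \right)} p{\left(T{\left(4 \right)} \right)} = - 4 \left(\frac{33}{5} + \left(-7 + 4\right)\right) = - 4 \left(\frac{33}{5} - 3\right) = \left(-4\right) \frac{18}{5} = - \frac{72}{5}$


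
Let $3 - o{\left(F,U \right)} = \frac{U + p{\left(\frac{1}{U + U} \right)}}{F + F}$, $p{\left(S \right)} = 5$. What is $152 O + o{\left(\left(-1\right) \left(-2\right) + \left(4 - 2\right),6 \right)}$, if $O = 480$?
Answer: $\frac{583693}{8} \approx 72962.0$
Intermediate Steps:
$o{\left(F,U \right)} = 3 - \frac{5 + U}{2 F}$ ($o{\left(F,U \right)} = 3 - \frac{U + 5}{F + F} = 3 - \frac{5 + U}{2 F}$)
$152 O + o{\left(\left(-1\right) \left(-2\right) + \left(4 - 2\right),6 \right)} = 152 \cdot 480 + \frac{-5 - 6 + 6 \left(\left(-1\right) \left(-2\right) + \left(4 - 2\right)\right)}{2 \left(\left(-1\right) \left(-2\right) + \left(4 - 2\right)\right)} = 72960 + \frac{-5 - 6 + 6 \left(2 + 2\right)}{2 \left(2 + 2\right)} = 72960 + \frac{-5 - 6 + 6 \cdot 4}{2 \cdot 4} = 72960 + \frac{1}{2} \cdot \frac{1}{4} \left(-5 - 6 + 24\right) = 72960 + \frac{1}{2} \cdot \frac{1}{4} \cdot 13 = 72960 + \frac{13}{8} = \frac{583693}{8}$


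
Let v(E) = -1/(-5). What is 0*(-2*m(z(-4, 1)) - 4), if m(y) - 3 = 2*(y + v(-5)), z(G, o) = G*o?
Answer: 0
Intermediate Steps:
v(E) = 1/5 (v(E) = -1*(-1/5) = 1/5)
m(y) = 17/5 + 2*y (m(y) = 3 + 2*(y + 1/5) = 3 + 2*(1/5 + y) = 3 + (2/5 + 2*y) = 17/5 + 2*y)
0*(-2*m(z(-4, 1)) - 4) = 0*(-2*(17/5 + 2*(-4*1)) - 4) = 0*(-2*(17/5 + 2*(-4)) - 4) = 0*(-2*(17/5 - 8) - 4) = 0*(-2*(-23/5) - 4) = 0*(46/5 - 4) = 0*(26/5) = 0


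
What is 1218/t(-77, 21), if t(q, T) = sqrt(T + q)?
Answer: -87*I*sqrt(14)/2 ≈ -162.76*I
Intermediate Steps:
1218/t(-77, 21) = 1218/(sqrt(21 - 77)) = 1218/(sqrt(-56)) = 1218/((2*I*sqrt(14))) = 1218*(-I*sqrt(14)/28) = -87*I*sqrt(14)/2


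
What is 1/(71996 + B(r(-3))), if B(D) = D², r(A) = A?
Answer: 1/72005 ≈ 1.3888e-5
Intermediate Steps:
1/(71996 + B(r(-3))) = 1/(71996 + (-3)²) = 1/(71996 + 9) = 1/72005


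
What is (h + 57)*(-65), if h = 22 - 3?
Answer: -4940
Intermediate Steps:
h = 19
(h + 57)*(-65) = (19 + 57)*(-65) = 76*(-65) = -4940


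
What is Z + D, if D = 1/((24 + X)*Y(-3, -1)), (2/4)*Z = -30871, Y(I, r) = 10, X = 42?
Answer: -40749719/660 ≈ -61742.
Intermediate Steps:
Z = -61742 (Z = 2*(-30871) = -61742)
D = 1/660 (D = 1/((24 + 42)*10) = 1/(66*10) = 1/660 ≈ 0.0015152)
Z + D = -61742 + 1/660 = -40749719/660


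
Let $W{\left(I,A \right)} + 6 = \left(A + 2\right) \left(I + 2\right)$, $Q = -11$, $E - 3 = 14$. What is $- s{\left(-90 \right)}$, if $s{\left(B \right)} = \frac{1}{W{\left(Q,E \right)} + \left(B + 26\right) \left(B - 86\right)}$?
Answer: $- \frac{1}{11087} \approx -9.0196 \cdot 10^{-5}$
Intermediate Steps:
$E = 17$ ($E = 3 + 14 = 17$)
$W{\left(I,A \right)} = -6 + \left(2 + A\right) \left(2 + I\right)$ ($W{\left(I,A \right)} = -6 + \left(A + 2\right) \left(I + 2\right) = -6 + \left(2 + A\right) \left(2 + I\right)$)
$s{\left(B \right)} = \frac{1}{-177 + \left(-86 + B\right) \left(26 + B\right)}$ ($s{\left(B \right)} = \frac{1}{\left(-2 + 2 \cdot 17 + 2 \left(-11\right) + 17 \left(-11\right)\right) + \left(B + 26\right) \left(B - 86\right)} = \frac{1}{\left(-2 + 34 - 22 - 187\right) + \left(26 + B\right) \left(-86 + B\right)} = \frac{1}{-177 + \left(-86 + B\right) \left(26 + B\right)}$)
$- s{\left(-90 \right)} = - \frac{1}{-2413 + \left(-90\right)^{2} - -5400} = - \frac{1}{-2413 + 8100 + 5400} = - \frac{1}{11087}$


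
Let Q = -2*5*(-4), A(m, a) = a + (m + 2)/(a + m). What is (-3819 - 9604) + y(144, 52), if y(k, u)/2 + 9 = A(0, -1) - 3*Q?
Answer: -13687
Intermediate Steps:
A(m, a) = a + (2 + m)/(a + m)
Q = 40 (Q = -10*(-4) = 40)
y(k, u) = -264 (y(k, u) = -18 + 2*((2 + 0 + (-1)**2 - 1*0)/(-1 + 0) - 3*40) = -18 + 2*((2 + 0 + 1 + 0)/(-1) - 120) = -18 + 2*(-1*3 - 120) = -18 + 2*(-3 - 120) = -18 + 2*(-123) = -18 - 246 = -264)
(-3819 - 9604) + y(144, 52) = (-3819 - 9604) - 264 = -13423 - 264 = -13687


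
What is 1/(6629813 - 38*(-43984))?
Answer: 1/8301205 ≈ 1.2046e-7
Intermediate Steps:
1/(6629813 - 38*(-43984)) = 1/(6629813 + 1671392) = 1/8301205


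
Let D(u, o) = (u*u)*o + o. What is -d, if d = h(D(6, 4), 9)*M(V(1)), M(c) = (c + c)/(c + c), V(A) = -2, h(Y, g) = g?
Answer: -9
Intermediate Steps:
D(u, o) = o + o*u² (D(u, o) = u²*o + o = o*u² + o = o + o*u²)
M(c) = 1 (M(c) = (2*c)/((2*c)) = (2*c)*(1/(2*c)) = 1)
d = 9 (d = 9*1 = 9)
-d = -1*9 = -9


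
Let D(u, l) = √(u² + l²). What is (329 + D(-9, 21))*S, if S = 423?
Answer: 139167 + 1269*√58 ≈ 1.4883e+5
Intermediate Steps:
D(u, l) = √(l² + u²)
(329 + D(-9, 21))*S = (329 + √(21² + (-9)²))*423 = (329 + √(441 + 81))*423 = (329 + √522)*423 = (329 + 3*√58)*423 = 139167 + 1269*√58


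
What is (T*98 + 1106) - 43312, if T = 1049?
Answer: 60596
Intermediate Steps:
(T*98 + 1106) - 43312 = (1049*98 + 1106) - 43312 = (102802 + 1106) - 43312 = 103908 - 43312 = 60596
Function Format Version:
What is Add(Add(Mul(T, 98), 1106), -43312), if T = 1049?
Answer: 60596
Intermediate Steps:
Add(Add(Mul(T, 98), 1106), -43312) = Add(Add(Mul(1049, 98), 1106), -43312) = Add(Add(102802, 1106), -43312) = Add(103908, -43312) = 60596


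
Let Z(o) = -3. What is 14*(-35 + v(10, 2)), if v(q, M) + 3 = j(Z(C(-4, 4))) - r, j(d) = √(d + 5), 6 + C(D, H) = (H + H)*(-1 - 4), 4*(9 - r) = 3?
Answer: -1295/2 + 14*√2 ≈ -627.70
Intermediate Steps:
r = 33/4 (r = 9 - ¼*3 = 9 - ¾ = 33/4 ≈ 8.2500)
C(D, H) = -6 - 10*H (C(D, H) = -6 + (H + H)*(-1 - 4) = -6 + (2*H)*(-5) = -6 - 10*H)
j(d) = √(5 + d)
v(q, M) = -45/4 + √2 (v(q, M) = -3 + (√(5 - 3) - 1*33/4) = -3 + (√2 - 33/4) = -3 + (-33/4 + √2) = -45/4 + √2)
14*(-35 + v(10, 2)) = 14*(-35 + (-45/4 + √2)) = 14*(-185/4 + √2) = -1295/2 + 14*√2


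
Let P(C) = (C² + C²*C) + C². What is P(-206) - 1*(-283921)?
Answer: -8373023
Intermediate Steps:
P(C) = C³ + 2*C² (P(C) = (C² + C³) + C² = C³ + 2*C²)
P(-206) - 1*(-283921) = (-206)²*(2 - 206) - 1*(-283921) = 42436*(-204) + 283921 = -8656944 + 283921 = -8373023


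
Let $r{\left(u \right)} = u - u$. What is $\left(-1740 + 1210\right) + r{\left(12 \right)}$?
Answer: $-530$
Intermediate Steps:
$r{\left(u \right)} = 0$
$\left(-1740 + 1210\right) + r{\left(12 \right)} = \left(-1740 + 1210\right) + 0 = -530 + 0 = -530$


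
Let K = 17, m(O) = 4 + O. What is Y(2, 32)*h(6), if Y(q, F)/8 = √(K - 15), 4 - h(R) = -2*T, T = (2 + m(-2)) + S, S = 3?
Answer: 144*√2 ≈ 203.65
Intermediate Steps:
T = 7 (T = (2 + (4 - 2)) + 3 = (2 + 2) + 3 = 4 + 3 = 7)
h(R) = 18 (h(R) = 4 - (-2)*7 = 4 - 1*(-14) = 4 + 14 = 18)
Y(q, F) = 8*√2 (Y(q, F) = 8*√(17 - 15) = 8*√2)
Y(2, 32)*h(6) = (8*√2)*18 = 144*√2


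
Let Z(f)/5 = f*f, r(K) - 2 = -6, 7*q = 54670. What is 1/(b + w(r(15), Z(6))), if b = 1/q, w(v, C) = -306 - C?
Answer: -7810/3795659 ≈ -0.0020576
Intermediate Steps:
q = 7810 (q = (⅐)*54670 = 7810)
r(K) = -4 (r(K) = 2 - 6 = -4)
Z(f) = 5*f² (Z(f) = 5*(f*f) = 5*f²)
b = 1/7810 ≈ 0.00012804
1/(b + w(r(15), Z(6))) = 1/(1/7810 + (-306 - 5*6²)) = 1/(1/7810 + (-306 - 5*36)) = 1/(1/7810 + (-306 - 1*180)) = 1/(1/7810 + (-306 - 180)) = 1/(1/7810 - 486) = 1/(-3795659/7810) = -7810/3795659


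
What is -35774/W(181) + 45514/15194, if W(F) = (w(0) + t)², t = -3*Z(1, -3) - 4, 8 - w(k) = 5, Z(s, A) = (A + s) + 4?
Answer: -270659985/372253 ≈ -727.09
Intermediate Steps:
Z(s, A) = 4 + A + s
w(k) = 3 (w(k) = 8 - 1*5 = 8 - 5 = 3)
t = -10 (t = -3*(4 - 3 + 1) - 4 = -3*2 - 4 = -6 - 4 = -10)
W(F) = 49 (W(F) = (3 - 10)² = (-7)² = 49)
-35774/W(181) + 45514/15194 = -35774/49 + 45514/15194 = -35774*1/49 + 45514*(1/15194) = -35774/49 + 22757/7597 = -270659985/372253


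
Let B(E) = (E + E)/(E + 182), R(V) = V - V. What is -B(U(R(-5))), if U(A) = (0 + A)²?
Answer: 0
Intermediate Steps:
R(V) = 0
U(A) = A²
B(E) = 2*E/(182 + E) (B(E) = (2*E)/(182 + E) = 2*E/(182 + E))
-B(U(R(-5))) = -2*0²/(182 + 0²) = -2*0/(182 + 0) = -2*0/182 = -1*0 = 0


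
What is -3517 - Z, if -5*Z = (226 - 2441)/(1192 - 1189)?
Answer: -10994/3 ≈ -3664.7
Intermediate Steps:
Z = 443/3 (Z = -(226 - 2441)/(5*(1192 - 1189)) = -(-443)/3 = -1/5*(-2215/3) = 443/3 ≈ 147.67)
-3517 - Z = -3517 - 1*443/3 = -3517 - 443/3 = -10994/3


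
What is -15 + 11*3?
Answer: 18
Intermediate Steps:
-15 + 11*3 = -15 + 33 = 18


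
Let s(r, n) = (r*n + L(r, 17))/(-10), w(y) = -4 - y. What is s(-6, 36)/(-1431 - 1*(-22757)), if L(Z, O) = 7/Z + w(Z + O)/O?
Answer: 22241/21752520 ≈ 0.0010225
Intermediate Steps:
L(Z, O) = 7/Z + (-4 - O - Z)/O (L(Z, O) = 7/Z + (-4 - (Z + O))/O = 7/Z + (-4 - (O + Z))/O = 7/Z + (-4 + (-O - Z))/O = 7/Z + (-4 - O - Z)/O)
s(r, n) = 21/170 - 7/(10*r) + r/170 - n*r/10 (s(r, n) = (r*n + (-1 - 4/17 + 7/r - 1*r/17))/(-10) = (n*r + (-1 - 4*1/17 + 7/r - 1*r*1/17))*(-1/10) = (n*r + (-1 - 4/17 + 7/r - r/17))*(-1/10) = (n*r + (-21/17 + 7/r - r/17))*(-1/10) = (-21/17 + 7/r - r/17 + n*r)*(-1/10) = 21/170 - 7/(10*r) + r/170 - n*r/10)
s(-6, 36)/(-1431 - 1*(-22757)) = ((1/170)*(-119 - 6*(21 - 6 - 17*36*(-6)))/(-6))/(-1431 - 1*(-22757)) = ((1/170)*(-1/6)*(-119 - 6*(21 - 6 + 3672)))/(-1431 + 22757) = ((1/170)*(-1/6)*(-119 - 6*3687))/21326 = ((1/170)*(-1/6)*(-119 - 22122))*(1/21326) = ((1/170)*(-1/6)*(-22241))*(1/21326) = (22241/1020)*(1/21326) = 22241/21752520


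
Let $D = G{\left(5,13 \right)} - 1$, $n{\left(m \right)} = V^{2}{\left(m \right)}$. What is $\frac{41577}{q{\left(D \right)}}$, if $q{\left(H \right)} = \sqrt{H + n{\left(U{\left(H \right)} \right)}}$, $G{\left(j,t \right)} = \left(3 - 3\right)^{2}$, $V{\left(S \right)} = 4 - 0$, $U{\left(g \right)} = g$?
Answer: $\frac{13859 \sqrt{15}}{5} \approx 10735.0$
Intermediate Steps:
$V{\left(S \right)} = 4$ ($V{\left(S \right)} = 4 + 0 = 4$)
$G{\left(j,t \right)} = 0$ ($G{\left(j,t \right)} = 0^{2} = 0$)
$n{\left(m \right)} = 16$ ($n{\left(m \right)} = 4^{2} = 16$)
$D = -1$ ($D = 0 - 1 = -1$)
$q{\left(H \right)} = \sqrt{16 + H}$ ($q{\left(H \right)} = \sqrt{H + 16} = \sqrt{16 + H}$)
$\frac{41577}{q{\left(D \right)}} = \frac{41577}{\sqrt{16 - 1}} = \frac{41577}{\sqrt{15}} = 41577 \frac{\sqrt{15}}{15} = \frac{13859 \sqrt{15}}{5}$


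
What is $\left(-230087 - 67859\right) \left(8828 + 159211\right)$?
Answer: $-50066547894$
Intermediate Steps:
$\left(-230087 - 67859\right) \left(8828 + 159211\right) = \left(-297946\right) 168039 = -50066547894$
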